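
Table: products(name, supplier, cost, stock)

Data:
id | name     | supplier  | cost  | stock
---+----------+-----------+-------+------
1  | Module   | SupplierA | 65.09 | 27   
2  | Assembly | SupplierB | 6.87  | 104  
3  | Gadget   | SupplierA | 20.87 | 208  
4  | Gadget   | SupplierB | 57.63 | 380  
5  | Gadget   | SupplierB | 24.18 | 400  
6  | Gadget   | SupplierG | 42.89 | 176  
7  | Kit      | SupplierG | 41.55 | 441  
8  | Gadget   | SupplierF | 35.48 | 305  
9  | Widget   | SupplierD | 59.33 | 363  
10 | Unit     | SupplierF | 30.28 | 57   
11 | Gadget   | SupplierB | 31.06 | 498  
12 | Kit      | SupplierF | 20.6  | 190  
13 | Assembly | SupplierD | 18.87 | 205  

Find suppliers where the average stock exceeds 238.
SELECT supplier, AVG(stock)
FROM products
GROUP BY supplier
HAVING AVG(stock) > 238

Result:
  SupplierB: avg=345.50
  SupplierD: avg=284.00
  SupplierG: avg=308.50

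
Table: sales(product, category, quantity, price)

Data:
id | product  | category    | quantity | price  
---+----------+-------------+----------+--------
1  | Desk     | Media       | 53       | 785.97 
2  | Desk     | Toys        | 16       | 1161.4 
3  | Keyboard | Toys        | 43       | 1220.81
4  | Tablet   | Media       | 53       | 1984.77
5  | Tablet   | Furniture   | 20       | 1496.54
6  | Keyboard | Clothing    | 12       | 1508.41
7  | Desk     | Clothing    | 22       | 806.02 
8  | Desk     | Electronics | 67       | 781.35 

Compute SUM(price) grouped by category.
SELECT category, SUM(price) as result
FROM sales
GROUP BY category

Result:
  Clothing: 2314.43
  Electronics: 781.35
  Furniture: 1496.54
  Media: 2770.74
  Toys: 2382.21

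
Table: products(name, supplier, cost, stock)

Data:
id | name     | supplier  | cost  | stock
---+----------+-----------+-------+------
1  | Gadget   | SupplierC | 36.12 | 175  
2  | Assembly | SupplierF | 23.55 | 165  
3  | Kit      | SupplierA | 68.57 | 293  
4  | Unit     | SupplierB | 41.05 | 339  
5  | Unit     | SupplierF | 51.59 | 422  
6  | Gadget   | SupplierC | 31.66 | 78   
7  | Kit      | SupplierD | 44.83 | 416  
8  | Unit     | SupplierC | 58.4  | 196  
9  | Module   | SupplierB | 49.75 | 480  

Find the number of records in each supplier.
SELECT supplier, COUNT(*) as count
FROM products
GROUP BY supplier

Result:
  SupplierA: 1
  SupplierB: 2
  SupplierC: 3
  SupplierD: 1
  SupplierF: 2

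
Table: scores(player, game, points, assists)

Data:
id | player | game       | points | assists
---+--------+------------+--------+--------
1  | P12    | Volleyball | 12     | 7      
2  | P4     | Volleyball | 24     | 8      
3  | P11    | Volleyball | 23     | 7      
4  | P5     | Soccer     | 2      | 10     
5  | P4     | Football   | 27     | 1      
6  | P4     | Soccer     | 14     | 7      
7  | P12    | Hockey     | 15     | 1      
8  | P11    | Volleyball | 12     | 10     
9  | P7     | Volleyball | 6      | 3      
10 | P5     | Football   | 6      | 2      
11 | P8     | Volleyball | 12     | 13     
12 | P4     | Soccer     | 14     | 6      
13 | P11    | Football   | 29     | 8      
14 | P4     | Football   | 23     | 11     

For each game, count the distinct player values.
SELECT game, COUNT(DISTINCT player)
FROM scores
GROUP BY game

Result:
  Football: 3 distinct
  Hockey: 1 distinct
  Soccer: 2 distinct
  Volleyball: 5 distinct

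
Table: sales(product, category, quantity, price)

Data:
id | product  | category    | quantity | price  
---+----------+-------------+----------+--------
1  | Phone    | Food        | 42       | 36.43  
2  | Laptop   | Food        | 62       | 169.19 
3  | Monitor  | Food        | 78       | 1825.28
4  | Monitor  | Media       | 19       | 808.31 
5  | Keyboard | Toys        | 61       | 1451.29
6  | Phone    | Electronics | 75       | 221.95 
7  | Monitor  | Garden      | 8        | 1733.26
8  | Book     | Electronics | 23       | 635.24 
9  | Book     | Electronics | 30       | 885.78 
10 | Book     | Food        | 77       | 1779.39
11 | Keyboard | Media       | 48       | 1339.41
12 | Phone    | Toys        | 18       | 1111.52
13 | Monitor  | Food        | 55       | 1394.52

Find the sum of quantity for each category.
SELECT category, SUM(quantity) as result
FROM sales
GROUP BY category

Result:
  Electronics: 128
  Food: 314
  Garden: 8
  Media: 67
  Toys: 79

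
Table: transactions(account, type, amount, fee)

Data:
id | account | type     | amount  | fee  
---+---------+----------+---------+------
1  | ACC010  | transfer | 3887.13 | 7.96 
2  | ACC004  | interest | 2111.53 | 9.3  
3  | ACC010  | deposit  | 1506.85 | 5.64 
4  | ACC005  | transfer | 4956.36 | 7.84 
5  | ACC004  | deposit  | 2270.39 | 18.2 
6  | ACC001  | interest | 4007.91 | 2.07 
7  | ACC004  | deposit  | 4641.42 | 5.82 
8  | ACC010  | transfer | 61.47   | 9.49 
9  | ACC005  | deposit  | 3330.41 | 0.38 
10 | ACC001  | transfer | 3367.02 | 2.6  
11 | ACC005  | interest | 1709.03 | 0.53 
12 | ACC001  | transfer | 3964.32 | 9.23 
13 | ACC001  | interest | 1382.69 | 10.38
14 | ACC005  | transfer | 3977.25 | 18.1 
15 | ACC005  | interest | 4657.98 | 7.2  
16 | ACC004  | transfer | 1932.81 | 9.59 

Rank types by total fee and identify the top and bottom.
SELECT type, SUM(fee)
FROM transactions
GROUP BY type
ORDER BY SUM(fee)

All groups:
  interest: 29.48
  deposit: 30.04
  transfer: 64.81

Highest: transfer (64.81)
Lowest: interest (29.48)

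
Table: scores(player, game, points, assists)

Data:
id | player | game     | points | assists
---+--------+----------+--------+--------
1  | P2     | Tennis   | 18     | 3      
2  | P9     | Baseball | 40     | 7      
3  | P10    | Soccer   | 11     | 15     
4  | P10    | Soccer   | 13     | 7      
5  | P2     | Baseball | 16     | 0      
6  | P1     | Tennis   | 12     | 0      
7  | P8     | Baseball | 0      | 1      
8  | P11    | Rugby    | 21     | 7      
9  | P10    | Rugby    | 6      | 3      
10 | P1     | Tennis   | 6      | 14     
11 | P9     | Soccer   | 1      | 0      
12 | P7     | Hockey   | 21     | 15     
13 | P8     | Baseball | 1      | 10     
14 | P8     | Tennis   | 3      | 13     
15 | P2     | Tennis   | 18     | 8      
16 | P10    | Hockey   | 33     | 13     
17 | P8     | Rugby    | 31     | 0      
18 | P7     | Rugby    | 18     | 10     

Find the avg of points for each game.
SELECT game, AVG(points) as result
FROM scores
GROUP BY game

Result:
  Baseball: 14.25
  Hockey: 27.00
  Rugby: 19.00
  Soccer: 8.33
  Tennis: 11.40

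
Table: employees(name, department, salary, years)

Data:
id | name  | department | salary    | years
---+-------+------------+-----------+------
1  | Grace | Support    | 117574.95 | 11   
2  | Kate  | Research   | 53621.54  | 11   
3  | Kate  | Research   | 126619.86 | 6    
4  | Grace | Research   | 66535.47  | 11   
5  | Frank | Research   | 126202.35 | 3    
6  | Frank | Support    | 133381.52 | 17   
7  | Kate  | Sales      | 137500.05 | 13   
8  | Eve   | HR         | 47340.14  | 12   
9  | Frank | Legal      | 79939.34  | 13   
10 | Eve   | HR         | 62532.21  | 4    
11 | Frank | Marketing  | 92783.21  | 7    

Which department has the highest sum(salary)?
SELECT department, SUM(salary) as val
FROM employees
GROUP BY department
ORDER BY val DESC
LIMIT 1

Result: Research with sum(salary) = 372979.22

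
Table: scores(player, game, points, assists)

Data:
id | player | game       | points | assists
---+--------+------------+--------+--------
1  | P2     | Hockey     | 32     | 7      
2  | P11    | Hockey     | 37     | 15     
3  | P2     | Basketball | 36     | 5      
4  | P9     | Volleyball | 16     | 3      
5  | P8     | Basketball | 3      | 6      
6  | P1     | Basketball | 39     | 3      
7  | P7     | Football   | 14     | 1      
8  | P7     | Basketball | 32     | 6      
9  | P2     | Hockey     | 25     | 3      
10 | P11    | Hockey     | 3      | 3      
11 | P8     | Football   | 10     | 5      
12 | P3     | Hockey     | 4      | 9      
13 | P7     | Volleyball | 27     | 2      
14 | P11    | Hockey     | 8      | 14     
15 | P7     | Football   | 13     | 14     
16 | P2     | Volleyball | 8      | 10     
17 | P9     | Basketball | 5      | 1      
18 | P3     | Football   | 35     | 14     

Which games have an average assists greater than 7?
SELECT game, AVG(assists)
FROM scores
GROUP BY game
HAVING AVG(assists) > 7

Result:
  Football: avg=8.50
  Hockey: avg=8.50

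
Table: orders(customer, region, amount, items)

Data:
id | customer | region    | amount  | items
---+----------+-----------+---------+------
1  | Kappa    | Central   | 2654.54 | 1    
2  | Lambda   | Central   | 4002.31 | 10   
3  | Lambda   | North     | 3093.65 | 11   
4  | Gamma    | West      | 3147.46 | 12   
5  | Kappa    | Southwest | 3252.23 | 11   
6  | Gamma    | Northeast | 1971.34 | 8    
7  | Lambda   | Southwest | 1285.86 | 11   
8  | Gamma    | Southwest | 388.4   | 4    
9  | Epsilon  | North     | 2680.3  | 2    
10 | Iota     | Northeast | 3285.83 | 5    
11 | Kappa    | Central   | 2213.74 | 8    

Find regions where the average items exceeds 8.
SELECT region, AVG(items)
FROM orders
GROUP BY region
HAVING AVG(items) > 8

Result:
  Southwest: avg=8.67
  West: avg=12.00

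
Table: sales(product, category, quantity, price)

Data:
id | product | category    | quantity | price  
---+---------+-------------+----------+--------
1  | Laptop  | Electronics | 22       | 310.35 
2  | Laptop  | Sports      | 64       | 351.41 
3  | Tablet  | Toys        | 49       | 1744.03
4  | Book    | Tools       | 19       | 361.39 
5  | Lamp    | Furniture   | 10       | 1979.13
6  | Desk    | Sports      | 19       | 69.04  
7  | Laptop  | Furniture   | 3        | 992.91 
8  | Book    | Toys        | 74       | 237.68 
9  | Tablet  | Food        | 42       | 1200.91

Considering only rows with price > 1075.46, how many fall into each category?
SELECT category, COUNT(*)
FROM sales
WHERE price > 1075.46
GROUP BY category

Note: WHERE filters rows before grouping.

Result:
  Food: 1
  Furniture: 1
  Toys: 1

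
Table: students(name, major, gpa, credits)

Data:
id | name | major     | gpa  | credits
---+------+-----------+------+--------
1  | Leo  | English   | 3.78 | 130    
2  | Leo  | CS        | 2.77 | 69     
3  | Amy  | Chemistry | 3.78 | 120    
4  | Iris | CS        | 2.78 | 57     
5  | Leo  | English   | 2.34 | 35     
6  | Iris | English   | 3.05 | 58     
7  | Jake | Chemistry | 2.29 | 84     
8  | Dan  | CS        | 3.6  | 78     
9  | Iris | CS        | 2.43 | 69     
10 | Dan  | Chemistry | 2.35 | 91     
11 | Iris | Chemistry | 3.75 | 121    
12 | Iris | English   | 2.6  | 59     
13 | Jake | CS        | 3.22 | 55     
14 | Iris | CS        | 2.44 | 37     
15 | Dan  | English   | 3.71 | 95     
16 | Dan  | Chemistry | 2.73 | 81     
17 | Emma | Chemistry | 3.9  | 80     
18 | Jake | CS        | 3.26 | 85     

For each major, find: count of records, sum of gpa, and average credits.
SELECT major,
       COUNT(*) as cnt,
       SUM(gpa) as total_gpa,
       AVG(credits) as avg_credits
FROM students
GROUP BY major

Result:
  CS: 7 records, 20.50 total gpa, 64.29 avg credits
  Chemistry: 6 records, 18.80 total gpa, 96.17 avg credits
  English: 5 records, 15.48 total gpa, 75.40 avg credits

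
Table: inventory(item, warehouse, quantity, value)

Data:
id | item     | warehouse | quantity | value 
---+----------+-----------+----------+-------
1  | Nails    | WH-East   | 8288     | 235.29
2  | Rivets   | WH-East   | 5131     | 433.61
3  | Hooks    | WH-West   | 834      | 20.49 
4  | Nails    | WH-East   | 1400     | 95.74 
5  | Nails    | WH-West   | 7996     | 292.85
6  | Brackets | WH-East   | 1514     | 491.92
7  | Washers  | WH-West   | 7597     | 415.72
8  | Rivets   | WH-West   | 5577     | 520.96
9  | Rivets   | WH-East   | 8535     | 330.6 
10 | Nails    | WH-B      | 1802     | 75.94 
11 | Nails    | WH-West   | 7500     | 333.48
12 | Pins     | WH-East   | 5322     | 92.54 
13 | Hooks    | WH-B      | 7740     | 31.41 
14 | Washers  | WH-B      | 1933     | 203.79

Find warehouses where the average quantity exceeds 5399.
SELECT warehouse, AVG(quantity)
FROM inventory
GROUP BY warehouse
HAVING AVG(quantity) > 5399

Result:
  WH-West: avg=5900.80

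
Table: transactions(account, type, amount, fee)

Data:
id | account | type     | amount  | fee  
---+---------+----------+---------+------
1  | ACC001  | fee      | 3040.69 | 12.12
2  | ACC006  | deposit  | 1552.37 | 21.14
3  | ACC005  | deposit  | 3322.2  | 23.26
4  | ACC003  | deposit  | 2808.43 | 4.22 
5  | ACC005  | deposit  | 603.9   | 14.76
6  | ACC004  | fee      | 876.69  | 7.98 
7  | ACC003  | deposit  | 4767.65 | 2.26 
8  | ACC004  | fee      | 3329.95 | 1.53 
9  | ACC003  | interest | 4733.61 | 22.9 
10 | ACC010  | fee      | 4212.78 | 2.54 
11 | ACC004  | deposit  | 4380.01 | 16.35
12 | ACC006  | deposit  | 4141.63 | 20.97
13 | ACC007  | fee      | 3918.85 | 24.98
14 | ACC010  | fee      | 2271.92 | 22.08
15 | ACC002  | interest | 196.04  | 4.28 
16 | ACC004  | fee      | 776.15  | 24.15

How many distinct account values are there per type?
SELECT type, COUNT(DISTINCT account)
FROM transactions
GROUP BY type

Result:
  deposit: 4 distinct
  fee: 4 distinct
  interest: 2 distinct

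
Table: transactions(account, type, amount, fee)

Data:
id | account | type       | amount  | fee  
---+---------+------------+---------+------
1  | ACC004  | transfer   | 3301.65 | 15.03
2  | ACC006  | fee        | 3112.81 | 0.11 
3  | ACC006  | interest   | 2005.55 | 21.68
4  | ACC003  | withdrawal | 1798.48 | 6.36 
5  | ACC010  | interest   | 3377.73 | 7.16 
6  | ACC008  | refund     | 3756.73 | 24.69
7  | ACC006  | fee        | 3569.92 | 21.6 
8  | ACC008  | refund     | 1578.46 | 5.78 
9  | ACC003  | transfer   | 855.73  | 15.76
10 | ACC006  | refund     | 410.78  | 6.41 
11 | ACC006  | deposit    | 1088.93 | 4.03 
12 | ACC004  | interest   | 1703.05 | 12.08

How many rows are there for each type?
SELECT type, COUNT(*) as count
FROM transactions
GROUP BY type

Result:
  deposit: 1
  fee: 2
  interest: 3
  refund: 3
  transfer: 2
  withdrawal: 1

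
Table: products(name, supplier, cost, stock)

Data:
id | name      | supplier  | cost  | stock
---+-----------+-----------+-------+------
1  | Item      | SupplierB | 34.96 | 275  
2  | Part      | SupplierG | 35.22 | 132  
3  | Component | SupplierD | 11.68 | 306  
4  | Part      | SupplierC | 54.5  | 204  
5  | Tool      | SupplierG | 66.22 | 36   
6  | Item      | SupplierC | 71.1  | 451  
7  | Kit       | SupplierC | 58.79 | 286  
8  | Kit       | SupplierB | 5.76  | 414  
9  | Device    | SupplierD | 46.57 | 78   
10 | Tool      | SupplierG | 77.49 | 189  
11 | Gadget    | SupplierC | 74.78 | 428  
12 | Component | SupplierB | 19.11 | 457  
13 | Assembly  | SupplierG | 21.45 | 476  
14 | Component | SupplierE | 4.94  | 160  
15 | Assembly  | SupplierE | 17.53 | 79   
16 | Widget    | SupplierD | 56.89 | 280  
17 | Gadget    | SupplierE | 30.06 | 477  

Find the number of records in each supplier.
SELECT supplier, COUNT(*) as count
FROM products
GROUP BY supplier

Result:
  SupplierB: 3
  SupplierC: 4
  SupplierD: 3
  SupplierE: 3
  SupplierG: 4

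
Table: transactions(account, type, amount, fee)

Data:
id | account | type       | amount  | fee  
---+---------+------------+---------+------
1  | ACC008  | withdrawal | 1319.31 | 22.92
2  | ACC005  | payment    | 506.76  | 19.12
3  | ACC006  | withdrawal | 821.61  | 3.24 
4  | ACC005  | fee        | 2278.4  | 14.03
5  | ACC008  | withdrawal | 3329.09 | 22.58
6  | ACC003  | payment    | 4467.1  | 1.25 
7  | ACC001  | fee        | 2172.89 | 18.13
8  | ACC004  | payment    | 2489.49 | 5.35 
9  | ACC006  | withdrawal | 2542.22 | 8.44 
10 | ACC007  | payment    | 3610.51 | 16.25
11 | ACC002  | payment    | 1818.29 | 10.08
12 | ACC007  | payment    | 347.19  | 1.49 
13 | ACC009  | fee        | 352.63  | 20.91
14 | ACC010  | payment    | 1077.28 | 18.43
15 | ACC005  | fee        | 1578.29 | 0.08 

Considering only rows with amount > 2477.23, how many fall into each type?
SELECT type, COUNT(*)
FROM transactions
WHERE amount > 2477.23
GROUP BY type

Note: WHERE filters rows before grouping.

Result:
  payment: 3
  withdrawal: 2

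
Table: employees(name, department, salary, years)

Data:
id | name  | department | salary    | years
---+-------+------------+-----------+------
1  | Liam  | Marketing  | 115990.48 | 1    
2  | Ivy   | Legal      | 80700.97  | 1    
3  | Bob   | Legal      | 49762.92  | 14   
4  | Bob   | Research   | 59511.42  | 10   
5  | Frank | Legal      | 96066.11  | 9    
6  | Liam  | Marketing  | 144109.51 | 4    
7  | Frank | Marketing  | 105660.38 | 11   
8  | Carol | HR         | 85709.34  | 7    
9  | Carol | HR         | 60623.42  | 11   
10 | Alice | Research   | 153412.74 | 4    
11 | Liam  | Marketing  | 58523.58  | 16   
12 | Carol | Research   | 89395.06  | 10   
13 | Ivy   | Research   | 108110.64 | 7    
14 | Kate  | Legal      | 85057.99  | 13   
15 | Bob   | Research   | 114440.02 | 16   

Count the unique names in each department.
SELECT department, COUNT(DISTINCT name)
FROM employees
GROUP BY department

Result:
  HR: 1 distinct
  Legal: 4 distinct
  Marketing: 2 distinct
  Research: 4 distinct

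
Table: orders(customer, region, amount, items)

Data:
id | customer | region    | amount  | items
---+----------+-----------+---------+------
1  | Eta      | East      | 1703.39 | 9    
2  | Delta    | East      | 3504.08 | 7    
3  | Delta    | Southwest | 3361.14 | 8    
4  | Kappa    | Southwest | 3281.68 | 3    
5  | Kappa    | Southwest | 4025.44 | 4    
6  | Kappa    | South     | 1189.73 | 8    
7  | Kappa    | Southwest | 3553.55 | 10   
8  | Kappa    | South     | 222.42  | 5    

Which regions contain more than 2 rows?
SELECT region, COUNT(*) as cnt
FROM orders
GROUP BY region
HAVING COUNT(*) > 2

Result:
  Southwest: 4

Note: HAVING filters groups after aggregation, WHERE filters rows before.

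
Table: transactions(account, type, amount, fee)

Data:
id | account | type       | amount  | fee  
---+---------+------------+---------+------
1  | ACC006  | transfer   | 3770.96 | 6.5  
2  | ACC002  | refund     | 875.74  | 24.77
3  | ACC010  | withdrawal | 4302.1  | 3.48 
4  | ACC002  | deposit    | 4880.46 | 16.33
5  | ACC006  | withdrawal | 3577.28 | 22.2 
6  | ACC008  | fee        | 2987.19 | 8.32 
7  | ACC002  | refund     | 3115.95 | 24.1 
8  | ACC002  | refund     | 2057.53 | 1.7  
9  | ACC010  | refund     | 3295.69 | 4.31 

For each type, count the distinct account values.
SELECT type, COUNT(DISTINCT account)
FROM transactions
GROUP BY type

Result:
  deposit: 1 distinct
  fee: 1 distinct
  refund: 2 distinct
  transfer: 1 distinct
  withdrawal: 2 distinct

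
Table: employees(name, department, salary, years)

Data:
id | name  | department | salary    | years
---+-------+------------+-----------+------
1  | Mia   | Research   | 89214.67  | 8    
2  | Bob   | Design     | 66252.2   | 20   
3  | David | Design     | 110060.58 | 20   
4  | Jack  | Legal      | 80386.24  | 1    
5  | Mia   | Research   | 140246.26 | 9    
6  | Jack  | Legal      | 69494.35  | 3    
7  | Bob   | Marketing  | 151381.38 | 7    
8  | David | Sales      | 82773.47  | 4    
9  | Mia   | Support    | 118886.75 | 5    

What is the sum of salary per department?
SELECT department, SUM(salary) as result
FROM employees
GROUP BY department

Result:
  Design: 176312.78
  Legal: 149880.59
  Marketing: 151381.38
  Research: 229460.93
  Sales: 82773.47
  Support: 118886.75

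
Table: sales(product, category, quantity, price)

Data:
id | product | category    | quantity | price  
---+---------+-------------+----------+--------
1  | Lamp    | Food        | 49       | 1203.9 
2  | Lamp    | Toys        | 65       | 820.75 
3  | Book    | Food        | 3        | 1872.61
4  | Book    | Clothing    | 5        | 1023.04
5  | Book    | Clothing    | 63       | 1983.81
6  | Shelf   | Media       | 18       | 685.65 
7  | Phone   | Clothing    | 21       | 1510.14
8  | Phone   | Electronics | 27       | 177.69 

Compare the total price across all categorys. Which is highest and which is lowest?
SELECT category, SUM(price)
FROM sales
GROUP BY category
ORDER BY SUM(price)

All groups:
  Electronics: 177.69
  Media: 685.65
  Toys: 820.75
  Food: 3076.51
  Clothing: 4516.99

Highest: Clothing (4516.99)
Lowest: Electronics (177.69)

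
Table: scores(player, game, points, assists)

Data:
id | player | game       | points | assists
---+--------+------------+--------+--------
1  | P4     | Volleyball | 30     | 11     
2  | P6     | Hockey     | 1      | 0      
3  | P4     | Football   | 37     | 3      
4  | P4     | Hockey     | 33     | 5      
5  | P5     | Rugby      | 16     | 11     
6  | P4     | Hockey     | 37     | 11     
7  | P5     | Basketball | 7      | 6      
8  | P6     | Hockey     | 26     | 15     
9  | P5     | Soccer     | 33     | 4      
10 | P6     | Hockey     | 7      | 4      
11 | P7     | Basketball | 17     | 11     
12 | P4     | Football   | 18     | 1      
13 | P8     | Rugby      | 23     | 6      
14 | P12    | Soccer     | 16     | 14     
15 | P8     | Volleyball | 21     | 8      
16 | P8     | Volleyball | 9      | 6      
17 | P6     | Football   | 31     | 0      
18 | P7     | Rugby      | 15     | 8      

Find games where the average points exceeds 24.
SELECT game, AVG(points)
FROM scores
GROUP BY game
HAVING AVG(points) > 24

Result:
  Football: avg=28.67
  Soccer: avg=24.50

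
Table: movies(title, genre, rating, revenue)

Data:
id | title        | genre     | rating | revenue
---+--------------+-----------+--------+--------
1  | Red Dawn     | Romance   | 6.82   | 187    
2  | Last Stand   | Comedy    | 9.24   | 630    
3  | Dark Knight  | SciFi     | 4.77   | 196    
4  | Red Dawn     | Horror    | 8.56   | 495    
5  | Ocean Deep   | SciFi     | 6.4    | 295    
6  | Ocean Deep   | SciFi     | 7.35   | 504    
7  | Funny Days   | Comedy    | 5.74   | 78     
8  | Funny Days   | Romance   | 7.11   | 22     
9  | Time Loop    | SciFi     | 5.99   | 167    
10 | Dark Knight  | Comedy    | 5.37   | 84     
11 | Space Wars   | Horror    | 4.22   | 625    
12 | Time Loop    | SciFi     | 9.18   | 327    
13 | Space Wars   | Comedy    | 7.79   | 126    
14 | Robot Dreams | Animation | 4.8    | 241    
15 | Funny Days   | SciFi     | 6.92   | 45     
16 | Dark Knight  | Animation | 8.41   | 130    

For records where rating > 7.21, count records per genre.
SELECT genre, COUNT(*)
FROM movies
WHERE rating > 7.21
GROUP BY genre

Note: WHERE filters rows before grouping.

Result:
  Animation: 1
  Comedy: 2
  Horror: 1
  SciFi: 2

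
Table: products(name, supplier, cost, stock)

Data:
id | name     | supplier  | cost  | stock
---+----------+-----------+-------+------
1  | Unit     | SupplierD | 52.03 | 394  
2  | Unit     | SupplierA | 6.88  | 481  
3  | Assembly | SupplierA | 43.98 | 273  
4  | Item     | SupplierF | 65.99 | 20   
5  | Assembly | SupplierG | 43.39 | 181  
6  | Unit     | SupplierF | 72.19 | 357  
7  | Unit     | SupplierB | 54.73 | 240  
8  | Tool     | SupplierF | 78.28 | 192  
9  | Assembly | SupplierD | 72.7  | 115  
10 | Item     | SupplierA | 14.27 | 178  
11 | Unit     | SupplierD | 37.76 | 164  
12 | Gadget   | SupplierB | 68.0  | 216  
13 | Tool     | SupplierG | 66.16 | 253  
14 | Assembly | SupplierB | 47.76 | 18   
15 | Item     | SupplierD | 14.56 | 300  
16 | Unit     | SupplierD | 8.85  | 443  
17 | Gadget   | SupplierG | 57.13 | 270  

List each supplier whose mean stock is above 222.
SELECT supplier, AVG(stock)
FROM products
GROUP BY supplier
HAVING AVG(stock) > 222

Result:
  SupplierA: avg=310.67
  SupplierD: avg=283.20
  SupplierG: avg=234.67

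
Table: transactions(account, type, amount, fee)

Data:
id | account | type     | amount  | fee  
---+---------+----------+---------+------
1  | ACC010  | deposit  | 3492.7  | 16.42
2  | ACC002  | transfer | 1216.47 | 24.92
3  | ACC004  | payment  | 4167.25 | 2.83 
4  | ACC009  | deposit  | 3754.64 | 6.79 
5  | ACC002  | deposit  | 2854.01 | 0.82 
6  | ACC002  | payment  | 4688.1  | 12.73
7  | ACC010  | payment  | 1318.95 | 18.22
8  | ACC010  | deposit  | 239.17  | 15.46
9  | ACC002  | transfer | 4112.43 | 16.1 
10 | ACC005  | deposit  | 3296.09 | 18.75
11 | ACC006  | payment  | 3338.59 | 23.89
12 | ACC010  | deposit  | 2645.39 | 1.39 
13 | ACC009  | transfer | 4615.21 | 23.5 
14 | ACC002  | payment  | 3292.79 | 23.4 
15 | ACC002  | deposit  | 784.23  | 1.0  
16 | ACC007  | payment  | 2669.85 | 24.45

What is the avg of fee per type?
SELECT type, AVG(fee) as result
FROM transactions
GROUP BY type

Result:
  deposit: 8.66
  payment: 17.59
  transfer: 21.51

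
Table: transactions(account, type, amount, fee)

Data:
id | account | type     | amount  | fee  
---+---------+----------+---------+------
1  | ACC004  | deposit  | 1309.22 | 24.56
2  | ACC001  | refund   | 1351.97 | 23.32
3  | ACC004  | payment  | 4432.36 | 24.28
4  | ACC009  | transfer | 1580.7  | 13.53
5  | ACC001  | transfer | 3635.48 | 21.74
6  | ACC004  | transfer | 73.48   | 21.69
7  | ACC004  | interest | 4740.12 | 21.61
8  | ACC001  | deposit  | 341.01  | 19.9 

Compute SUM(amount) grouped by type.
SELECT type, SUM(amount) as result
FROM transactions
GROUP BY type

Result:
  deposit: 1650.23
  interest: 4740.12
  payment: 4432.36
  refund: 1351.97
  transfer: 5289.66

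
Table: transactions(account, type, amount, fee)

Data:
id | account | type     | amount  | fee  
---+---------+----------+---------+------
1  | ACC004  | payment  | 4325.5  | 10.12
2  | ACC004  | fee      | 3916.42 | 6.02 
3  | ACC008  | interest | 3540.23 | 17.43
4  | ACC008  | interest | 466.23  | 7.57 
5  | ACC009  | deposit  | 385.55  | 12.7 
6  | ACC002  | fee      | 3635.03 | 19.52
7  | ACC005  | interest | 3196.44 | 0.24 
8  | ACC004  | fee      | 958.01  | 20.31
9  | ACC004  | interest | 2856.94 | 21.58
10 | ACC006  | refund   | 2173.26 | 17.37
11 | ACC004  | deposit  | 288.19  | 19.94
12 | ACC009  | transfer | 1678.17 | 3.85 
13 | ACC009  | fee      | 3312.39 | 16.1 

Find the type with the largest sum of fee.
SELECT type, SUM(fee) as val
FROM transactions
GROUP BY type
ORDER BY val DESC
LIMIT 1

Result: fee with sum(fee) = 61.95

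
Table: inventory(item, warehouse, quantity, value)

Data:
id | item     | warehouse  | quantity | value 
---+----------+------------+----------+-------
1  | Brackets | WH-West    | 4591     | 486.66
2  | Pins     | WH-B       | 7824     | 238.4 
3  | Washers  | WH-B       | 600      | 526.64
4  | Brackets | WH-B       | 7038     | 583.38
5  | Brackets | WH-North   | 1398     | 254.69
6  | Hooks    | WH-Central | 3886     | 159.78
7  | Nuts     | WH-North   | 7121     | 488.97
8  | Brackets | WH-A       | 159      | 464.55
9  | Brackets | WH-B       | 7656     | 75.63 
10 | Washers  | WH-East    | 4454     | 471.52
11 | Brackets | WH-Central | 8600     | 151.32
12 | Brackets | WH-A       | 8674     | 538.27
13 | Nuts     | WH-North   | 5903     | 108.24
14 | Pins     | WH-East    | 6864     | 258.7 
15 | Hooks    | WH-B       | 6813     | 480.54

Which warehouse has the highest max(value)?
SELECT warehouse, MAX(value) as val
FROM inventory
GROUP BY warehouse
ORDER BY val DESC
LIMIT 1

Result: WH-B with max(value) = 583.38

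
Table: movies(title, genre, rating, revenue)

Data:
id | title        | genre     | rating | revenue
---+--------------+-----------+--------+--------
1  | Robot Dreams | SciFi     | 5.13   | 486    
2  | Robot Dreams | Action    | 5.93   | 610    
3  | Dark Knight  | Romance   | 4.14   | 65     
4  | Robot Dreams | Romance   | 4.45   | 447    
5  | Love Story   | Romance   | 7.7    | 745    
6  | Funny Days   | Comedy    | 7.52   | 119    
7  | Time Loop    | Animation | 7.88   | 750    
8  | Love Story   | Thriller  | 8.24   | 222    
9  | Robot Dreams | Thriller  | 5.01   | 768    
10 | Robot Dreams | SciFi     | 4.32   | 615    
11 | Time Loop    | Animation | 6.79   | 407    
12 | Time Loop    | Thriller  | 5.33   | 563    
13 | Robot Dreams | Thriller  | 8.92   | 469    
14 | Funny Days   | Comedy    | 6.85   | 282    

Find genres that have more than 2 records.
SELECT genre, COUNT(*) as cnt
FROM movies
GROUP BY genre
HAVING COUNT(*) > 2

Result:
  Romance: 3
  Thriller: 4

Note: HAVING filters groups after aggregation, WHERE filters rows before.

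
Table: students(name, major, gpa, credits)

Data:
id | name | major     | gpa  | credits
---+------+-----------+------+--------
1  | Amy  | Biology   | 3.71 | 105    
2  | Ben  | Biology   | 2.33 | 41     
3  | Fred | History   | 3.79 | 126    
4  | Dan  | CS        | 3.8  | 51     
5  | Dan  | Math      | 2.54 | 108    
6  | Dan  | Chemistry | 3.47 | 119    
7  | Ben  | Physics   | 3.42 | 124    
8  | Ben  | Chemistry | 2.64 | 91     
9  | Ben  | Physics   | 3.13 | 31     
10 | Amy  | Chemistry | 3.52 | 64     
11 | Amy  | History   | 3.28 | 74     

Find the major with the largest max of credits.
SELECT major, MAX(credits) as val
FROM students
GROUP BY major
ORDER BY val DESC
LIMIT 1

Result: History with max(credits) = 126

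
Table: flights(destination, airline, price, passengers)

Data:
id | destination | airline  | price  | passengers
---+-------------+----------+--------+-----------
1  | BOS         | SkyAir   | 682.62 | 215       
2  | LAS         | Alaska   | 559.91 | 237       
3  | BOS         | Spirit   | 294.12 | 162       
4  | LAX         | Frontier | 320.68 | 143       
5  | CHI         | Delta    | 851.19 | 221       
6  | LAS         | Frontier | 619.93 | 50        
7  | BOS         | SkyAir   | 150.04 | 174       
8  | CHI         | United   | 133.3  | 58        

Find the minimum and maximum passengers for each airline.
SELECT airline, MIN(passengers), MAX(passengers)
FROM flights
GROUP BY airline

Result:
  Alaska: min=237, max=237
  Delta: min=221, max=221
  Frontier: min=50, max=143
  SkyAir: min=174, max=215
  Spirit: min=162, max=162
  United: min=58, max=58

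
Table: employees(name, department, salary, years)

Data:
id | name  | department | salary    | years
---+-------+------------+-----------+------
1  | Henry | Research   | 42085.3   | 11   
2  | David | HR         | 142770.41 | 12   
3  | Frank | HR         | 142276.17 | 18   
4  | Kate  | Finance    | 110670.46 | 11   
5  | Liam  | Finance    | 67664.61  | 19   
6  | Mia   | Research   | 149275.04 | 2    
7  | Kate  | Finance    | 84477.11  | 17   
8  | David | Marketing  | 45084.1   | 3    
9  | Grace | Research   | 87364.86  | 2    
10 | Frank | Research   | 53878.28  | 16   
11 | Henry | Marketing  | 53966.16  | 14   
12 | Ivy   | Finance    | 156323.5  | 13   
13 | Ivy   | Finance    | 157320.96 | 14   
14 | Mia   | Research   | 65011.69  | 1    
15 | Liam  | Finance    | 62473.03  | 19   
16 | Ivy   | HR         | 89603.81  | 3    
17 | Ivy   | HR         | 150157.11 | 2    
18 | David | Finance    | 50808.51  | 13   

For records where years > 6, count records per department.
SELECT department, COUNT(*)
FROM employees
WHERE years > 6
GROUP BY department

Note: WHERE filters rows before grouping.

Result:
  Finance: 7
  HR: 2
  Marketing: 1
  Research: 2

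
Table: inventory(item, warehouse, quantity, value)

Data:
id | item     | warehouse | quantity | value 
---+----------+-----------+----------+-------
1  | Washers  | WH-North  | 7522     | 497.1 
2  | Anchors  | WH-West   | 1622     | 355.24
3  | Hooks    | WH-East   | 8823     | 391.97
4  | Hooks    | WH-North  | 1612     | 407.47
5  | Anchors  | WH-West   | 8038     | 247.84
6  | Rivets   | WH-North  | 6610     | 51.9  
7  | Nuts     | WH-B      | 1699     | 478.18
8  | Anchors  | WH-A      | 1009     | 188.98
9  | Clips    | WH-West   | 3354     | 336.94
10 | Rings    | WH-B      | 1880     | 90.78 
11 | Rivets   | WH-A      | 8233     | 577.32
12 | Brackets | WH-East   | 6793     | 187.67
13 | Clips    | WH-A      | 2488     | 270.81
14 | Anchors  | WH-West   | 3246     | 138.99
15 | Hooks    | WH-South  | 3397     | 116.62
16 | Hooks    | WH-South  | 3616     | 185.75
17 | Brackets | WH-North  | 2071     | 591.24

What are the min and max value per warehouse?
SELECT warehouse, MIN(value), MAX(value)
FROM inventory
GROUP BY warehouse

Result:
  WH-A: min=188.98, max=577.32
  WH-B: min=90.78, max=478.18
  WH-East: min=187.67, max=391.97
  WH-North: min=51.90, max=591.24
  WH-South: min=116.62, max=185.75
  WH-West: min=138.99, max=355.24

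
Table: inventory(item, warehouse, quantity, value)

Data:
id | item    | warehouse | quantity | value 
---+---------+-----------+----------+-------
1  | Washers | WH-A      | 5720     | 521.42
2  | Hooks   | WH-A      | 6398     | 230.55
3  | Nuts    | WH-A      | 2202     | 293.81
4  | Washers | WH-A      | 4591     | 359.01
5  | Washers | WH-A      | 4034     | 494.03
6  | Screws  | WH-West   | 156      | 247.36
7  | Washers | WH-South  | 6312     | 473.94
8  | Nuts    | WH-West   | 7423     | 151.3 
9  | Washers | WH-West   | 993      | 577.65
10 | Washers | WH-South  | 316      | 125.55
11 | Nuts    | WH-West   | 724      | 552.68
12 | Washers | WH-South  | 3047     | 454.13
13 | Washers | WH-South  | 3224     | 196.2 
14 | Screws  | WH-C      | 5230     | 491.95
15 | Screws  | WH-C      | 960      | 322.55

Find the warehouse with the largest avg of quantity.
SELECT warehouse, AVG(quantity) as val
FROM inventory
GROUP BY warehouse
ORDER BY val DESC
LIMIT 1

Result: WH-A with avg(quantity) = 4589.00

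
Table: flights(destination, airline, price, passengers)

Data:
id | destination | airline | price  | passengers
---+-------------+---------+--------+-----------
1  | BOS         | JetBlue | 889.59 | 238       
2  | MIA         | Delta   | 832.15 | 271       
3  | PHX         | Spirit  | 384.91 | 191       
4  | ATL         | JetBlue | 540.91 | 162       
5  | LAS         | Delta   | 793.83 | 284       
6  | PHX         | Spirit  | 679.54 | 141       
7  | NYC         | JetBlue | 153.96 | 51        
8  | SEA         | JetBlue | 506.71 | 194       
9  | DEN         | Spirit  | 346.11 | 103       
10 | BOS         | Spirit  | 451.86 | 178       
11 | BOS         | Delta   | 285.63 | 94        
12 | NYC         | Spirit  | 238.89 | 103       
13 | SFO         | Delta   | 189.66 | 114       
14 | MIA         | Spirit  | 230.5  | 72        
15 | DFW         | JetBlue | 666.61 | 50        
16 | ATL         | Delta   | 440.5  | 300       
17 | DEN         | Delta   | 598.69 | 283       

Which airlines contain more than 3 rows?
SELECT airline, COUNT(*) as cnt
FROM flights
GROUP BY airline
HAVING COUNT(*) > 3

Result:
  Delta: 6
  JetBlue: 5
  Spirit: 6

Note: HAVING filters groups after aggregation, WHERE filters rows before.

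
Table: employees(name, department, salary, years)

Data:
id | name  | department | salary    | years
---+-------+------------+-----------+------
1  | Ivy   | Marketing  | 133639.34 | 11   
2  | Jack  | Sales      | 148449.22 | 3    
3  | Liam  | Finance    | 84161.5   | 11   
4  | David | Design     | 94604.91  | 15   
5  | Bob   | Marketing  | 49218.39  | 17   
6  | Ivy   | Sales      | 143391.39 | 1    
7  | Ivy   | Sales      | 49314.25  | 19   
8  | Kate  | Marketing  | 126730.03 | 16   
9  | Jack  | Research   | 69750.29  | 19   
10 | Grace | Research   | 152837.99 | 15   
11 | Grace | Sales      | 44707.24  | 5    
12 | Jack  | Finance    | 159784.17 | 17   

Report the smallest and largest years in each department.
SELECT department, MIN(years), MAX(years)
FROM employees
GROUP BY department

Result:
  Design: min=15, max=15
  Finance: min=11, max=17
  Marketing: min=11, max=17
  Research: min=15, max=19
  Sales: min=1, max=19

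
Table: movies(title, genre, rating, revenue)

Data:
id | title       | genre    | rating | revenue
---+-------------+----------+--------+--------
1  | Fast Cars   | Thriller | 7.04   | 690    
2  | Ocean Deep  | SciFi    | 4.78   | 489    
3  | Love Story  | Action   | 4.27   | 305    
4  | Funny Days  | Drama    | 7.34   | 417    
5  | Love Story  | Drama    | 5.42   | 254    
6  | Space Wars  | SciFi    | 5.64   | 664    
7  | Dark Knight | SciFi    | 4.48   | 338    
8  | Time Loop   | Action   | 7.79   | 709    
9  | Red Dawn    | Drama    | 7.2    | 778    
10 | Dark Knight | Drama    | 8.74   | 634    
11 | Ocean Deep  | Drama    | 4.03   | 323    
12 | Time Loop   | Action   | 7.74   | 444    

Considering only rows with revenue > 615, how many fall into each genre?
SELECT genre, COUNT(*)
FROM movies
WHERE revenue > 615
GROUP BY genre

Note: WHERE filters rows before grouping.

Result:
  Action: 1
  Drama: 2
  SciFi: 1
  Thriller: 1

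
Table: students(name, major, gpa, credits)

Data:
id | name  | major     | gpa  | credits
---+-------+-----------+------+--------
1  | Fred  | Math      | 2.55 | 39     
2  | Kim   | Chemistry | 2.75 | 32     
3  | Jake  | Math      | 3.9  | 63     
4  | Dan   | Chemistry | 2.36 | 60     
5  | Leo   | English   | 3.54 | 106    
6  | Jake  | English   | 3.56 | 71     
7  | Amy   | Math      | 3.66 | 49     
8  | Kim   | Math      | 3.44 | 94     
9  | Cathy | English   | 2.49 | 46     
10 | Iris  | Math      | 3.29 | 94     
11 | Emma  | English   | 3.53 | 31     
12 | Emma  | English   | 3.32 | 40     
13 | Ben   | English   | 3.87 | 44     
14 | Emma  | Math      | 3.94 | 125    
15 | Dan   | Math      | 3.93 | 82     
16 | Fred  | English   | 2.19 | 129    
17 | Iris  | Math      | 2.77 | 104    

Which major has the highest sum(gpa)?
SELECT major, SUM(gpa) as val
FROM students
GROUP BY major
ORDER BY val DESC
LIMIT 1

Result: Math with sum(gpa) = 27.48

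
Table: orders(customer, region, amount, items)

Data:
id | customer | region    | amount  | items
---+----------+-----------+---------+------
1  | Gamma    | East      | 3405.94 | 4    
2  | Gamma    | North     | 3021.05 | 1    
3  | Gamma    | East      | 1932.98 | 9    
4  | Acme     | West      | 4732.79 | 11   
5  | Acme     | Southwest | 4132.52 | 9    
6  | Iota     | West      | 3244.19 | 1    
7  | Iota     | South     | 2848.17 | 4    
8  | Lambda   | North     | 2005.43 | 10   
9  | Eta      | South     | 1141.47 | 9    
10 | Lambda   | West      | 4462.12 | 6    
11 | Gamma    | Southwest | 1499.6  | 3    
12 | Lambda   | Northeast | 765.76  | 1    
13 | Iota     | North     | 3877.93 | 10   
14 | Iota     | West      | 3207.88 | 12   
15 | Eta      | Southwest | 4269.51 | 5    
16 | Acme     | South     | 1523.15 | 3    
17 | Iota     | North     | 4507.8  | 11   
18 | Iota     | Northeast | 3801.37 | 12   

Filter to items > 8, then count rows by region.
SELECT region, COUNT(*)
FROM orders
WHERE items > 8
GROUP BY region

Note: WHERE filters rows before grouping.

Result:
  East: 1
  North: 3
  Northeast: 1
  South: 1
  Southwest: 1
  West: 2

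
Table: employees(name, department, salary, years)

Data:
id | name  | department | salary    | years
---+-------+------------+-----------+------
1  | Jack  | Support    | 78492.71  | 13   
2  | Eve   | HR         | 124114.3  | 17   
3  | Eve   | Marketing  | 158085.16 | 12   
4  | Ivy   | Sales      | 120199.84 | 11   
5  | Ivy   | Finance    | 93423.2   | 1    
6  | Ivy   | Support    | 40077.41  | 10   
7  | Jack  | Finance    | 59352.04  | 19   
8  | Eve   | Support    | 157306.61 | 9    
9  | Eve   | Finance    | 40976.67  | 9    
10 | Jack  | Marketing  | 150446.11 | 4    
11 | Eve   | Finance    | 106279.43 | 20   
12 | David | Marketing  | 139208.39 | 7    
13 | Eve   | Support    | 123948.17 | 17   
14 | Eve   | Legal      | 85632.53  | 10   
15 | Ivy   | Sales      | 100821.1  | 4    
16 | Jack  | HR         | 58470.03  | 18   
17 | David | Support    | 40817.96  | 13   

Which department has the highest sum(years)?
SELECT department, SUM(years) as val
FROM employees
GROUP BY department
ORDER BY val DESC
LIMIT 1

Result: Support with sum(years) = 62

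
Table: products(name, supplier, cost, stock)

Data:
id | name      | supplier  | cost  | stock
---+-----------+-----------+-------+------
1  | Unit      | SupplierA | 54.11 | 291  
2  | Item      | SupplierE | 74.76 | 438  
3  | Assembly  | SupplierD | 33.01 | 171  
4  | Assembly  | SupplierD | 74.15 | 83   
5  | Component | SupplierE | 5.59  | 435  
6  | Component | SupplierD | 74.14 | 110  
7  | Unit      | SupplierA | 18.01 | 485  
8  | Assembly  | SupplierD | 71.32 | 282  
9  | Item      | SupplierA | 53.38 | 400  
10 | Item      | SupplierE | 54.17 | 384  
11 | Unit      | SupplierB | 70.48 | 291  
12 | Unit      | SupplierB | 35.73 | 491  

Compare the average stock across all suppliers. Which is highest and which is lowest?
SELECT supplier, AVG(stock)
FROM products
GROUP BY supplier
ORDER BY AVG(stock)

All groups:
  SupplierD: 161.50
  SupplierB: 391.00
  SupplierA: 392.00
  SupplierE: 419.00

Highest: SupplierE (419.00)
Lowest: SupplierD (161.50)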